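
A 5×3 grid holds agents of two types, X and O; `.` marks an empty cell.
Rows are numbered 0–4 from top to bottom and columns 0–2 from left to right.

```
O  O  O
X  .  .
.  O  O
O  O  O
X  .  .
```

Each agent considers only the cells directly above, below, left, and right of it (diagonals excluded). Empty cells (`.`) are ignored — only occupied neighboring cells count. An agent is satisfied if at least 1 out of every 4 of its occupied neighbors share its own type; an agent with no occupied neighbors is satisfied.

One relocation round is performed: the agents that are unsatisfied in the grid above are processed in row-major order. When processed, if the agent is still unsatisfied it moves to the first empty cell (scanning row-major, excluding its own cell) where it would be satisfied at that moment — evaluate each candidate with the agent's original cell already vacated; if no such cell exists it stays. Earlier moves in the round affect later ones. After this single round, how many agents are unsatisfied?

0

Initially unsatisfied (in order): (1,0), (4,0).
  (1,0) → (4,1).
  (4,0): now satisfied by earlier moves; stays.
Resulting grid:
O O O
. . .
. O O
O O O
X X .
All satisfied now.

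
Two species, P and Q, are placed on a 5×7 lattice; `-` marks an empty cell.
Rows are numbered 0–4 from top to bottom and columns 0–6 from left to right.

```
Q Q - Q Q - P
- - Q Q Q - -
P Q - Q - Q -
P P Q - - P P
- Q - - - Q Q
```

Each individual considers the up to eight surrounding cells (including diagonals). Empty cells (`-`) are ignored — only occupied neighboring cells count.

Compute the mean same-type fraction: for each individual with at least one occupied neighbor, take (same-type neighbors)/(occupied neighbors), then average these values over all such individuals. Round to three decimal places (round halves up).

(0,0)Q 1/1
(0,1)Q 2/2
(0,3)Q 4/4
(0,4)Q 3/3
(0,6)P — no occupied neighbors
(1,2)Q 5/5
(1,3)Q 5/5
(1,4)Q 5/5
(2,0)P 2/3
(2,1)Q 2/5
(2,3)Q 4/4
(2,5)Q 1/3
(3,0)P 2/4
(3,1)P 2/5
(3,2)Q 3/4
(3,5)P 1/4
(3,6)P 1/4
(4,1)Q 1/3
(4,5)Q 1/3
(4,6)Q 1/3
Sum over 19 individuals: 1/1 + 2/2 + 4/4 + 3/3 + 5/5 + 5/5 + 5/5 + 2/3 + 2/5 + 4/4 + 1/3 + 2/4 + 2/5 + 3/4 + 1/4 + 1/4 + 1/3 + 1/3 + 1/3 = 251/20; mean = 251/20 ÷ 19 = 251/380 = 0.660526… → 0.661.

0.661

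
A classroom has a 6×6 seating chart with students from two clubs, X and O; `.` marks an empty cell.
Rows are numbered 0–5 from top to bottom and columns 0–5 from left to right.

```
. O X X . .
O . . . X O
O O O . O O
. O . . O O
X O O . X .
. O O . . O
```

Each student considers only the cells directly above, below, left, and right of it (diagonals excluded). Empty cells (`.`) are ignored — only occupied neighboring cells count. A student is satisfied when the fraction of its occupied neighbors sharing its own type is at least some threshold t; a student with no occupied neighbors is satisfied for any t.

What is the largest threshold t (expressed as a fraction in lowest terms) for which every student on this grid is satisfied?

0/1

Row 0: (0,1)O 0/1 · (0,2)X 1/2 · (0,3)X 1/1
Row 1: (1,0)O 1/1 · (1,4)X 0/2 · (1,5)O 1/2
Row 2: (2,0)O 2/2 · (2,1)O 3/3 · (2,2)O 1/1 · (2,4)O 2/3 · (2,5)O 3/3
Row 3: (3,1)O 2/2 · (3,4)O 2/3 · (3,5)O 2/2
Row 4: (4,0)X 0/1 · (4,1)O 3/4 · (4,2)O 2/2 · (4,4)X 0/1
Row 5: (5,1)O 2/2 · (5,2)O 2/2 · (5,5)O — no occupied neighbors
The smallest same-type fraction is 0/1 at (0,1), which reduces to 0/1. Any threshold above that leaves this student unsatisfied.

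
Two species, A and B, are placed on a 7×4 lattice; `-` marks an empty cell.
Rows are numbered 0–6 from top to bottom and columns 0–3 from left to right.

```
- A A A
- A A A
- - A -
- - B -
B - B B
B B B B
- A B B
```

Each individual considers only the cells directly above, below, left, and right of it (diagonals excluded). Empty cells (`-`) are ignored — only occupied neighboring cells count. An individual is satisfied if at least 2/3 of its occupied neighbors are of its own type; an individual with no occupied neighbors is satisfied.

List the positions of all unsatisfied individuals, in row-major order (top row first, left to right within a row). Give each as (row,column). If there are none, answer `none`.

Row 0: (0,1)A 2/2 ok · (0,2)A 3/3 ok · (0,3)A 2/2 ok
Row 1: (1,1)A 2/2 ok · (1,2)A 4/4 ok · (1,3)A 2/2 ok
Row 2: (2,2)A 1/2 unhappy
Row 3: (3,2)B 1/2 unhappy
Row 4: (4,0)B 1/1 ok · (4,2)B 3/3 ok · (4,3)B 2/2 ok
Row 5: (5,0)B 2/2 ok · (5,1)B 2/3 ok · (5,2)B 4/4 ok · (5,3)B 3/3 ok
Row 6: (6,1)A 0/2 unhappy · (6,2)B 2/3 ok · (6,3)B 2/2 ok

(2,2), (3,2), (6,1)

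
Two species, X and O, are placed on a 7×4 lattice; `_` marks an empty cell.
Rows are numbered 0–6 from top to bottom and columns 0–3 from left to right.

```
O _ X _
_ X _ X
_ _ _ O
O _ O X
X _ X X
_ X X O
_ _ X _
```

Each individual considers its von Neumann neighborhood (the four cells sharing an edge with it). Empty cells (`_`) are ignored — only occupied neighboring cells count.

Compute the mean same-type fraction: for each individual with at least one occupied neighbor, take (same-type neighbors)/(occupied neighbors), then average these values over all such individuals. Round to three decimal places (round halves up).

(0,0)O — no occupied neighbors
(0,2)X — no occupied neighbors
(1,1)X — no occupied neighbors
(1,3)X 0/1
(2,3)O 0/2
(3,0)O 0/1
(3,2)O 0/2
(3,3)X 1/3
(4,0)X 0/1
(4,2)X 2/3
(4,3)X 2/3
(5,1)X 1/1
(5,2)X 3/4
(5,3)O 0/2
(6,2)X 1/1
Sum over 12 individuals: 0/1 + 0/2 + 0/1 + 0/2 + 1/3 + 0/1 + 2/3 + 2/3 + 1/1 + 3/4 + 0/2 + 1/1 = 53/12; mean = 53/12 ÷ 12 = 53/144 = 0.368055… → 0.368.

0.368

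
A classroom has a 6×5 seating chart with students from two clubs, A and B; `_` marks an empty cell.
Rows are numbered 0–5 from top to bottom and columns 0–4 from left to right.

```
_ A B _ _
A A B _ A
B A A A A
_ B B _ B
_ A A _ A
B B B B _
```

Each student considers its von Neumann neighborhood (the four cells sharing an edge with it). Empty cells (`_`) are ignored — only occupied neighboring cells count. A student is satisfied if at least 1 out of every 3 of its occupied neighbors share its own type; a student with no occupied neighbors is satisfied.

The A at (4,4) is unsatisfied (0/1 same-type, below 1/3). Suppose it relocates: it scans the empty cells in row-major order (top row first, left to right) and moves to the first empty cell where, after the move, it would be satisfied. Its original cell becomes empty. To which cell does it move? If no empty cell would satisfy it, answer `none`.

(0,0)

Vacating (4,4). Empty cells in order:
  (0,0): 2/2 same-type → satisfied — stop here.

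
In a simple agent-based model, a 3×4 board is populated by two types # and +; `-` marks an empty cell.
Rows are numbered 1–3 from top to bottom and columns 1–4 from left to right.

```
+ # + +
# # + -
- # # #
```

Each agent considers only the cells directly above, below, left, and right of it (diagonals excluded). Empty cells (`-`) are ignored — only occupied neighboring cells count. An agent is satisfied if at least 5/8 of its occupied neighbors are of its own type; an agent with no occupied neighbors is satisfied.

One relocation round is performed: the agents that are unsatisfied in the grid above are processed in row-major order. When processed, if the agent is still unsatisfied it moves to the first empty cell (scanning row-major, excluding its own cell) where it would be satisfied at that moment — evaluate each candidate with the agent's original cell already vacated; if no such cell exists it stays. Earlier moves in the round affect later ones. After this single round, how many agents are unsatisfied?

Initially unsatisfied (in order): (1,1), (1,2), (2,1), (2,3).
  (1,1) → (2,4).
  (1,2) → (1,1).
  (2,1): now satisfied by earlier moves; stays.
  (2,3): no empty cell satisfies it; stays.
Resulting grid:
# - + +
# # + +
- # # #
Unsatisfied now: (2,3), (3,4).

2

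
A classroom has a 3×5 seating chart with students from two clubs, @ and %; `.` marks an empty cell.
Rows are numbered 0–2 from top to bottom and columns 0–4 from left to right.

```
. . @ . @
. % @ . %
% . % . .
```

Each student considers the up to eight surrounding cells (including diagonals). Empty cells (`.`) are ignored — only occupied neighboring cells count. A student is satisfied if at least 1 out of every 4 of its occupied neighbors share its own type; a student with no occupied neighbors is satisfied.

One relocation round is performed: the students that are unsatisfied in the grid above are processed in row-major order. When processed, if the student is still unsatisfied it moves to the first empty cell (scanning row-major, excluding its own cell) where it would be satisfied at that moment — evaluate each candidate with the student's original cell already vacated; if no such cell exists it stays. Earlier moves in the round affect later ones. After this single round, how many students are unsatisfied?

0

Initially unsatisfied (in order): (0,4), (1,4).
  (0,4) → (0,1).
  (1,4): now satisfied by earlier moves; stays.
Resulting grid:
. @ @ . .
. % @ . %
% . % . .
All satisfied now.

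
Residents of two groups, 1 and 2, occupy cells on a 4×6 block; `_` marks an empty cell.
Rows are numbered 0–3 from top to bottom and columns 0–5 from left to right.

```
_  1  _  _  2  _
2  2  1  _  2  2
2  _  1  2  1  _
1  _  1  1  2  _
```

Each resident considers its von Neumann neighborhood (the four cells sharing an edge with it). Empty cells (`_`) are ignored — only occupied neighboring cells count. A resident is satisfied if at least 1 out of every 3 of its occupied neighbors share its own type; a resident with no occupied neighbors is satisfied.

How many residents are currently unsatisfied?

(0,1)1 0/1 not
(0,4)2 1/1 satisfied
(1,0)2 2/2 satisfied
(1,1)2 1/3 satisfied
(1,2)1 1/2 satisfied
(1,4)2 2/3 satisfied
(1,5)2 1/1 satisfied
(2,0)2 1/2 satisfied
(2,2)1 2/3 satisfied
(2,3)2 0/3 not
(2,4)1 0/3 not
(3,0)1 0/1 not
(3,2)1 2/2 satisfied
(3,3)1 1/3 satisfied
(3,4)2 0/2 not
Unsatisfied: (0,1), (2,3), (2,4), (3,0), (3,4) — 5 in total.

5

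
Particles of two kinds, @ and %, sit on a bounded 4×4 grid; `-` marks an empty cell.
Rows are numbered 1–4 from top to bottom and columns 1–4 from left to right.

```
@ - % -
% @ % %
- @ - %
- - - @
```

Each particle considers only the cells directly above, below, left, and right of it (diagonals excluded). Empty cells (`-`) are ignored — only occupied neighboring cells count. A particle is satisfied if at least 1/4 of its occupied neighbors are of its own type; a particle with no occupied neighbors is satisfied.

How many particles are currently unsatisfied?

3

Row 1: (1,1)@ 0/1 unhappy · (1,3)% 1/1 ok
Row 2: (2,1)% 0/2 unhappy · (2,2)@ 1/3 ok · (2,3)% 2/3 ok · (2,4)% 2/2 ok
Row 3: (3,2)@ 1/1 ok · (3,4)% 1/2 ok
Row 4: (4,4)@ 0/1 unhappy
Unsatisfied: (1,1), (2,1), (4,4) — 3 in total.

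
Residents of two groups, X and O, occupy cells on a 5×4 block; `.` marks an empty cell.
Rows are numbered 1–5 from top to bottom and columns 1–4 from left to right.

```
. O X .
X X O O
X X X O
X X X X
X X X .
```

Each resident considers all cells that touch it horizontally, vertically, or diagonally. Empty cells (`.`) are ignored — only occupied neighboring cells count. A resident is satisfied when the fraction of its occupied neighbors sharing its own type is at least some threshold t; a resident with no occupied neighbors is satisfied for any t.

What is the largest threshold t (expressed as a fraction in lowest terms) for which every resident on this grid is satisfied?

(1,2)O 1/4
(1,3)X 1/4
(2,1)X 3/4
(2,2)X 5/7
(2,3)O 3/7
(2,4)O 2/4
(3,1)X 5/5
(3,2)X 7/8
(3,3)X 5/8
(3,4)O 2/5
(4,1)X 5/5
(4,2)X 8/8
(4,3)X 6/7
(4,4)X 3/4
(5,1)X 3/3
(5,2)X 5/5
(5,3)X 4/4
The smallest same-type fraction is 1/4 at (1,2), which reduces to 1/4. Any threshold above that leaves this resident unsatisfied.

1/4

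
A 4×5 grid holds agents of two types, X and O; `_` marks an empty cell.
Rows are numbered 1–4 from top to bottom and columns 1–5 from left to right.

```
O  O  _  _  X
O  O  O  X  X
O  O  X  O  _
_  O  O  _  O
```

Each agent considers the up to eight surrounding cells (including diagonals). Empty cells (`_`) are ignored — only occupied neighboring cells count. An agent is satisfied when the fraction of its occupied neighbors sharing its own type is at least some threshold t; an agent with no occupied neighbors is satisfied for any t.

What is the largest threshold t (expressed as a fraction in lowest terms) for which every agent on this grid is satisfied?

Row 1: (1,1)O 3/3 · (1,2)O 4/4 · (1,5)X 2/2
Row 2: (2,1)O 5/5 · (2,2)O 6/7 · (2,3)O 4/6 · (2,4)X 3/5 · (2,5)X 2/3
Row 3: (3,1)O 4/4 · (3,2)O 6/7 · (3,3)X 1/7 · (3,4)O 3/6
Row 4: (4,2)O 3/4 · (4,3)O 3/4 · (4,5)O 1/1
The smallest same-type fraction is 1/7 at (3,3), which reduces to 1/7. Any threshold above that leaves this agent unsatisfied.

1/7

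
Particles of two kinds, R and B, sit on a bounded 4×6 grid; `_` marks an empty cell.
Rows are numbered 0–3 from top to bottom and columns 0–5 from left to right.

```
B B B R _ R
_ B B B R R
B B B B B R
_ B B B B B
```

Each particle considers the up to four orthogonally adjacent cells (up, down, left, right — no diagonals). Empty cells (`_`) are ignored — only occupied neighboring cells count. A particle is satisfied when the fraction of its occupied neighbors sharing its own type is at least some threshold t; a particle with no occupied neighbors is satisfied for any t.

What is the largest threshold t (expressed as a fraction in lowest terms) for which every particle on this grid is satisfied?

0/1

(0,0)B 1/1
(0,1)B 3/3
(0,2)B 2/3
(0,3)R 0/2
(0,5)R 1/1
(1,1)B 3/3
(1,2)B 4/4
(1,3)B 2/4
(1,4)R 1/3
(1,5)R 3/3
(2,0)B 1/1
(2,1)B 4/4
(2,2)B 4/4
(2,3)B 4/4
(2,4)B 2/4
(2,5)R 1/3
(3,1)B 2/2
(3,2)B 3/3
(3,3)B 3/3
(3,4)B 3/3
(3,5)B 1/2
The smallest same-type fraction is 0/2 at (0,3), which reduces to 0/1. Any threshold above that leaves this particle unsatisfied.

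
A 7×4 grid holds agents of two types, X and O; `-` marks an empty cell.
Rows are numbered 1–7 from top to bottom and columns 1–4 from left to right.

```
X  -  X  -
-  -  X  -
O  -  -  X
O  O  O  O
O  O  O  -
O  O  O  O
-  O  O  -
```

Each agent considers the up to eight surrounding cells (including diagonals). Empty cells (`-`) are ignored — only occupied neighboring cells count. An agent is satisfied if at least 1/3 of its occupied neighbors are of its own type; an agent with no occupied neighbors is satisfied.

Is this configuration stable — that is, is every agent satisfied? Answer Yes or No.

Row 1: (1,1)X 0/0 ✓ · (1,3)X 1/1 ✓
Row 2: (2,3)X 2/2 ✓
Row 3: (3,1)O 2/2 ✓ · (3,4)X 1/3 ✓
Row 4: (4,1)O 4/4 ✓ · (4,2)O 6/6 ✓ · (4,3)O 4/5 ✓ · (4,4)O 2/3 ✓
Row 5: (5,1)O 5/5 ✓ · (5,2)O 8/8 ✓ · (5,3)O 7/7 ✓
Row 6: (6,1)O 4/4 ✓ · (6,2)O 7/7 ✓ · (6,3)O 6/6 ✓ · (6,4)O 3/3 ✓
Row 7: (7,2)O 4/4 ✓ · (7,3)O 4/4 ✓
All meet the threshold, so the configuration is stable.

Yes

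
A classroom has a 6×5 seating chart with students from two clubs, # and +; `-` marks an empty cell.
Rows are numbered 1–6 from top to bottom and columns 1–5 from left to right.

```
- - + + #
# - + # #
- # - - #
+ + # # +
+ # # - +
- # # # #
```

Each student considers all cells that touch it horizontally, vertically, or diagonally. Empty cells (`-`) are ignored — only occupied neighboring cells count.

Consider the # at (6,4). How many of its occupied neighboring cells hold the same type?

3

Occupied neighbors of (6,4): (5,3)=#, (5,5)=+, (6,3)=#, (6,5)=#.
Same type (#): 3 of 4.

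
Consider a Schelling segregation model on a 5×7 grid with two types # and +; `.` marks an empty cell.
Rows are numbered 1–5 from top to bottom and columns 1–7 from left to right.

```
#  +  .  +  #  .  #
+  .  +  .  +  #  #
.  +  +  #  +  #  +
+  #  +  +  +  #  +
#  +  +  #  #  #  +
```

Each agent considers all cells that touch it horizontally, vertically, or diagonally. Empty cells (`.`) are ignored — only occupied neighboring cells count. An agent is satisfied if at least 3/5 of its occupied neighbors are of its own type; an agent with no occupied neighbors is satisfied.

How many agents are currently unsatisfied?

Row 1: (1,1)# 0/2 not · (1,2)+ 2/3 satisfied · (1,4)+ 2/3 satisfied · (1,5)# 1/3 not · (1,7)# 2/2 satisfied
Row 2: (2,1)+ 2/3 satisfied · (2,3)+ 4/5 satisfied · (2,5)+ 2/6 not · (2,6)# 4/7 not · (2,7)# 3/4 satisfied
Row 3: (3,2)+ 5/6 satisfied · (3,3)+ 4/6 satisfied · (3,4)# 0/7 not · (3,5)+ 3/7 not · (3,6)# 3/8 not · (3,7)+ 1/5 not
Row 4: (4,1)+ 2/4 not · (4,2)# 1/7 not · (4,3)+ 5/8 satisfied · (4,4)+ 5/8 satisfied · (4,5)+ 2/8 not · (4,6)# 3/8 not · (4,7)+ 2/5 not
Row 5: (5,1)# 1/3 not · (5,2)+ 3/5 satisfied · (5,3)+ 3/5 satisfied · (5,4)# 1/5 not · (5,5)# 3/5 satisfied · (5,6)# 2/5 not · (5,7)+ 1/3 not
Unsatisfied: (1,1), (1,5), (2,5), (2,6), (3,4), (3,5), (3,6), (3,7), (4,1), (4,2), (4,5), (4,6), (4,7), (5,1), (5,4), (5,6), (5,7) — 17 in total.

17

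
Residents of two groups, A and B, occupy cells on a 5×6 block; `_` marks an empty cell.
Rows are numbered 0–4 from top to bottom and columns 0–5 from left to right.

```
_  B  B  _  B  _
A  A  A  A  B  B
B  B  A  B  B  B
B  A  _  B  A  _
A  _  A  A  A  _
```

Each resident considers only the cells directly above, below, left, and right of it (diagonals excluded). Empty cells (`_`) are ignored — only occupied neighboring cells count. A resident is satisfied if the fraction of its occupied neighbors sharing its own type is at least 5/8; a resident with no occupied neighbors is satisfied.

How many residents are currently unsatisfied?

(0,1)B 1/2 unhappy
(0,2)B 1/2 unhappy
(0,4)B 1/1 ok
(1,0)A 1/2 unhappy
(1,1)A 2/4 unhappy
(1,2)A 3/4 ok
(1,3)A 1/3 unhappy
(1,4)B 3/4 ok
(1,5)B 2/2 ok
(2,0)B 2/3 ok
(2,1)B 1/4 unhappy
(2,2)A 1/3 unhappy
(2,3)B 2/4 unhappy
(2,4)B 3/4 ok
(2,5)B 2/2 ok
(3,0)B 1/3 unhappy
(3,1)A 0/2 unhappy
(3,3)B 1/3 unhappy
(3,4)A 1/3 unhappy
(4,0)A 0/1 unhappy
(4,2)A 1/1 ok
(4,3)A 2/3 ok
(4,4)A 2/2 ok
Unsatisfied: (0,1), (0,2), (1,0), (1,1), (1,3), (2,1), (2,2), (2,3), (3,0), (3,1), (3,3), (3,4), (4,0) — 13 in total.

13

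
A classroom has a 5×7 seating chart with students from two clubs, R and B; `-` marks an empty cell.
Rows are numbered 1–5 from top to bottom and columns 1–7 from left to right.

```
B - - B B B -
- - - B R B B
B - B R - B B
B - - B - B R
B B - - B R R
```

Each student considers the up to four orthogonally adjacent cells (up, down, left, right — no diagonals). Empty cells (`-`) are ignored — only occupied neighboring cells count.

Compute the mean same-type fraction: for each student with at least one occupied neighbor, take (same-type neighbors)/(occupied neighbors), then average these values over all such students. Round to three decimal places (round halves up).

0.591

(1,1)B — no occupied neighbors
(1,4)B 2/2
(1,5)B 2/3
(1,6)B 2/2
(2,4)B 1/3
(2,5)R 0/3
(2,6)B 3/4
(2,7)B 2/2
(3,1)B 1/1
(3,3)B 0/1
(3,4)R 0/3
(3,6)B 3/3
(3,7)B 2/3
(4,1)B 2/2
(4,4)B 0/1
(4,6)B 1/3
(4,7)R 1/3
(5,1)B 2/2
(5,2)B 1/1
(5,5)B 0/1
(5,6)R 1/3
(5,7)R 2/2
Sum over 21 students: 2/2 + 2/3 + 2/2 + 1/3 + 0/3 + 3/4 + 2/2 + 1/1 + 0/1 + 0/3 + 3/3 + 2/3 + 2/2 + 0/1 + 1/3 + 1/3 + 2/2 + 1/1 + 0/1 + 1/3 + 2/2 = 149/12; mean = 149/12 ÷ 21 = 149/252 = 0.591269… → 0.591.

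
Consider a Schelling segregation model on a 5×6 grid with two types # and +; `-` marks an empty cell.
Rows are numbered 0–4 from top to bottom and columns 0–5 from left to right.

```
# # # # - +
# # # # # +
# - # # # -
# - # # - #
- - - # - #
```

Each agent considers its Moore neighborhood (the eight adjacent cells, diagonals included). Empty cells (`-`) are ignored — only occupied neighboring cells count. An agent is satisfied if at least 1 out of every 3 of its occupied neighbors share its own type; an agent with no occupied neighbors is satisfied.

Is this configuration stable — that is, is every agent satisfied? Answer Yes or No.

Yes

(0,0)# 3/3 ✓
(0,1)# 5/5 ✓
(0,2)# 5/5 ✓
(0,3)# 4/4 ✓
(0,5)+ 1/2 ✓
(1,0)# 4/4 ✓
(1,1)# 7/7 ✓
(1,2)# 7/7 ✓
(1,3)# 7/7 ✓
(1,4)# 4/6 ✓
(1,5)+ 1/3 ✓
(2,0)# 3/3 ✓
(2,2)# 6/6 ✓
(2,3)# 7/7 ✓
(2,4)# 5/6 ✓
(3,0)# 1/1 ✓
(3,2)# 4/4 ✓
(3,3)# 5/5 ✓
(3,5)# 2/2 ✓
(4,3)# 2/2 ✓
(4,5)# 1/1 ✓
All meet the threshold, so the configuration is stable.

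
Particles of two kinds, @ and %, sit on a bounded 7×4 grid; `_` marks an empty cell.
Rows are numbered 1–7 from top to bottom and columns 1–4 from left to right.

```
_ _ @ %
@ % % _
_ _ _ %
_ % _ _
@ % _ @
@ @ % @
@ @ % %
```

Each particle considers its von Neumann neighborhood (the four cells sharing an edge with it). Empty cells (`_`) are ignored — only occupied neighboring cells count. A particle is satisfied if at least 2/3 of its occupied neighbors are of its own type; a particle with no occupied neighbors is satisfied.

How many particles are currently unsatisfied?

11

Row 1: (1,3)@ 0/2 unhappy · (1,4)% 0/1 unhappy
Row 2: (2,1)@ 0/1 unhappy · (2,2)% 1/2 unhappy · (2,3)% 1/2 unhappy
Row 3: (3,4)% 0/0 ok
Row 4: (4,2)% 1/1 ok
Row 5: (5,1)@ 1/2 unhappy · (5,2)% 1/3 unhappy · (5,4)@ 1/1 ok
Row 6: (6,1)@ 3/3 ok · (6,2)@ 2/4 unhappy · (6,3)% 1/3 unhappy · (6,4)@ 1/3 unhappy
Row 7: (7,1)@ 2/2 ok · (7,2)@ 2/3 ok · (7,3)% 2/3 ok · (7,4)% 1/2 unhappy
Unsatisfied: (1,3), (1,4), (2,1), (2,2), (2,3), (5,1), (5,2), (6,2), (6,3), (6,4), (7,4) — 11 in total.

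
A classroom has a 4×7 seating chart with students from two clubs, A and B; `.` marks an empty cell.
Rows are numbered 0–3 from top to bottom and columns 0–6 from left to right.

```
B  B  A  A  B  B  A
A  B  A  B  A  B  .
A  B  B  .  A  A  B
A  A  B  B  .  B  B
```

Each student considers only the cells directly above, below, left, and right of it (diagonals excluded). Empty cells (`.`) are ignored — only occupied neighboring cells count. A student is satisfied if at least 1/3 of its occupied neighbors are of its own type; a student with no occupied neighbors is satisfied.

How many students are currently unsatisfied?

5

(0,0)B 1/2 ✓
(0,1)B 2/3 ✓
(0,2)A 2/3 ✓
(0,3)A 1/3 ✓
(0,4)B 1/3 ✓
(0,5)B 2/3 ✓
(0,6)A 0/1 ✗
(1,0)A 1/3 ✓
(1,1)B 2/4 ✓
(1,2)A 1/4 ✗
(1,3)B 0/3 ✗
(1,4)A 1/4 ✗
(1,5)B 1/3 ✓
(2,0)A 2/3 ✓
(2,1)B 2/4 ✓
(2,2)B 2/3 ✓
(2,4)A 2/2 ✓
(2,5)A 1/4 ✗
(2,6)B 1/2 ✓
(3,0)A 2/2 ✓
(3,1)A 1/3 ✓
(3,2)B 2/3 ✓
(3,3)B 1/1 ✓
(3,5)B 1/2 ✓
(3,6)B 2/2 ✓
Unsatisfied: (0,6), (1,2), (1,3), (1,4), (2,5) — 5 in total.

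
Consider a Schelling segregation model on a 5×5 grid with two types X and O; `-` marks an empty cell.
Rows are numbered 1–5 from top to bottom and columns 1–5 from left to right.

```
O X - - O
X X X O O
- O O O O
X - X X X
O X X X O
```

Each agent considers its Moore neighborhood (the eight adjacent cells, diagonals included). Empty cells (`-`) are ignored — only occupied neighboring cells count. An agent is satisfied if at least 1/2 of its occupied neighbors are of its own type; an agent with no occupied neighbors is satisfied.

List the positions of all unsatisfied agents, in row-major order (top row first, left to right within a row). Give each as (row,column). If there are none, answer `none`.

(1,1), (2,3), (3,2), (3,3), (4,1), (4,5), (5,1), (5,5)

Row 1: (1,1)O 0/3 not · (1,2)X 3/4 satisfied · (1,5)O 2/2 satisfied
Row 2: (2,1)X 2/4 satisfied · (2,2)X 3/6 satisfied · (2,3)X 2/6 not · (2,4)O 5/6 satisfied · (2,5)O 4/4 satisfied
Row 3: (3,2)O 1/6 not · (3,3)O 3/7 not · (3,4)O 4/8 satisfied · (3,5)O 3/5 satisfied
Row 4: (4,1)X 1/3 not · (4,3)X 4/7 satisfied · (4,4)X 4/8 satisfied · (4,5)X 2/5 not
Row 5: (5,1)O 0/2 not · (5,2)X 3/4 satisfied · (5,3)X 4/4 satisfied · (5,4)X 4/5 satisfied · (5,5)O 0/3 not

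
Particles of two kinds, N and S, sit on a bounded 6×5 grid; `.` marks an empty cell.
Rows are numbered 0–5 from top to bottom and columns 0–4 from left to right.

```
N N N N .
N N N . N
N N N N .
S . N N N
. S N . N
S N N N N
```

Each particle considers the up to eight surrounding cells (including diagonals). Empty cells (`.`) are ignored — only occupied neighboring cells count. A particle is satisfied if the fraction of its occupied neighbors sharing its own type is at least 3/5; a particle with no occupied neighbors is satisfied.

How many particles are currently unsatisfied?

Row 0: (0,0)N 3/3 ✓ · (0,1)N 5/5 ✓ · (0,2)N 4/4 ✓ · (0,3)N 3/3 ✓
Row 1: (1,0)N 5/5 ✓ · (1,1)N 8/8 ✓ · (1,2)N 7/7 ✓ · (1,4)N 2/2 ✓
Row 2: (2,0)N 3/4 ✓ · (2,1)N 6/7 ✓ · (2,2)N 6/6 ✓ · (2,3)N 6/6 ✓
Row 3: (3,0)S 1/3 ✗ · (3,2)N 5/6 ✓ · (3,3)N 6/6 ✓ · (3,4)N 3/3 ✓
Row 4: (4,1)S 2/6 ✗ · (4,2)N 5/6 ✓ · (4,4)N 4/4 ✓
Row 5: (5,0)S 1/2 ✗ · (5,1)N 2/4 ✗ · (5,2)N 3/4 ✓ · (5,3)N 4/4 ✓ · (5,4)N 2/2 ✓
Unsatisfied: (3,0), (4,1), (5,0), (5,1) — 4 in total.

4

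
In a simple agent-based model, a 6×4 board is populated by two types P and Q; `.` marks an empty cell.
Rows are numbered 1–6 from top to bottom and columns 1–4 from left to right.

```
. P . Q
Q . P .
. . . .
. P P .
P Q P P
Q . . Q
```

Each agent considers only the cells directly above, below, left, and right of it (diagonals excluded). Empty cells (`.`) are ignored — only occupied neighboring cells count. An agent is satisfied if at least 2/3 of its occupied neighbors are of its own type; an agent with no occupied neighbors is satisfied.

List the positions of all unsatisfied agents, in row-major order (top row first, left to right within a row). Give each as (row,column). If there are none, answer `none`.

Row 1: (1,2)P 0/0 ✓ · (1,4)Q 0/0 ✓
Row 2: (2,1)Q 0/0 ✓ · (2,3)P 0/0 ✓
Row 4: (4,2)P 1/2 ✗ · (4,3)P 2/2 ✓
Row 5: (5,1)P 0/2 ✗ · (5,2)Q 0/3 ✗ · (5,3)P 2/3 ✓ · (5,4)P 1/2 ✗
Row 6: (6,1)Q 0/1 ✗ · (6,4)Q 0/1 ✗

(4,2), (5,1), (5,2), (5,4), (6,1), (6,4)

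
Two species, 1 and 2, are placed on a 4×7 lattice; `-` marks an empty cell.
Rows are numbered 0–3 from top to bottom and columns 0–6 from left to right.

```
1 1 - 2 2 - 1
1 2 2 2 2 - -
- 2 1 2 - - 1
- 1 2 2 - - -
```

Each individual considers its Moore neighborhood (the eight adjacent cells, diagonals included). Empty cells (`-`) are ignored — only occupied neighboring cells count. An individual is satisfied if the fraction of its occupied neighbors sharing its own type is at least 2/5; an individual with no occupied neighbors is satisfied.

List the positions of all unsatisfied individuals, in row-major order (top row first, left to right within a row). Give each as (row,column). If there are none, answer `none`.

(0,0)1 2/3 satisfied
(0,1)1 2/4 satisfied
(0,3)2 4/4 satisfied
(0,4)2 3/3 satisfied
(0,6)1 0/0 satisfied
(1,0)1 2/4 satisfied
(1,1)2 2/6 not
(1,2)2 5/7 satisfied
(1,3)2 5/6 satisfied
(1,4)2 4/4 satisfied
(2,1)2 3/6 satisfied
(2,2)1 1/8 not
(2,3)2 5/6 satisfied
(2,6)1 0/0 satisfied
(3,1)1 1/3 not
(3,2)2 3/5 satisfied
(3,3)2 2/3 satisfied

(1,1), (2,2), (3,1)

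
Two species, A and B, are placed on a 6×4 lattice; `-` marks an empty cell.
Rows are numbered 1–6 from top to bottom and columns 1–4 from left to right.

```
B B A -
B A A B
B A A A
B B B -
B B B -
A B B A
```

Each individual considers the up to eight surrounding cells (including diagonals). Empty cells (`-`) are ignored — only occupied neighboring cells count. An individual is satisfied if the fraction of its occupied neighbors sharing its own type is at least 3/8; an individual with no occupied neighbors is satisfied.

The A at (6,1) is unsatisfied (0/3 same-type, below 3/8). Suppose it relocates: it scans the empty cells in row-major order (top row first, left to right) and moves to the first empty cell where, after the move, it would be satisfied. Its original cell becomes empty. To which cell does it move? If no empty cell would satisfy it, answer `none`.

(1,4)

Vacating (6,1). Empty cells in order:
  (1,4): 2/3 same-type → satisfied — stop here.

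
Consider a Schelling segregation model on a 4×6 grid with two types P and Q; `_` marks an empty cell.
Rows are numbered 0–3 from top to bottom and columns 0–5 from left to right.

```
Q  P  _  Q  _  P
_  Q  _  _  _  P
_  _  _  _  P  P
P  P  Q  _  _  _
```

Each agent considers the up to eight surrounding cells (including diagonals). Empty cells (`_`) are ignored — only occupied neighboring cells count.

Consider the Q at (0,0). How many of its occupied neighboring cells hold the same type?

Occupied neighbors of (0,0): (0,1)=P, (1,1)=Q.
Same type (Q): 1 of 2.

1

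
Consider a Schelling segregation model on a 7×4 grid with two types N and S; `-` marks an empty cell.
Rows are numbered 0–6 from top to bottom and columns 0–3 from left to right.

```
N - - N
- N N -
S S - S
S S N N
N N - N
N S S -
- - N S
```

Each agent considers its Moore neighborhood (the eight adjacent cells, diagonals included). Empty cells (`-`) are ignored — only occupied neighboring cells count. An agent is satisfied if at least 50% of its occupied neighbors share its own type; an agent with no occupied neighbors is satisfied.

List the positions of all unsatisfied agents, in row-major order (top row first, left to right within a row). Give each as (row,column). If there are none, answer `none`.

(2,3), (4,0), (4,1), (5,1), (5,2), (6,2)

(0,0)N 1/1 satisfied
(0,3)N 1/1 satisfied
(1,1)N 2/4 satisfied
(1,2)N 2/4 satisfied
(2,0)S 3/4 satisfied
(2,1)S 3/6 satisfied
(2,3)S 0/3 not
(3,0)S 3/5 satisfied
(3,1)S 3/6 satisfied
(3,2)N 3/6 satisfied
(3,3)N 2/3 satisfied
(4,0)N 2/5 not
(4,1)N 3/7 not
(4,3)N 2/3 satisfied
(5,0)N 2/3 satisfied
(5,1)S 1/5 not
(5,2)S 2/5 not
(6,2)N 0/3 not
(6,3)S 1/2 satisfied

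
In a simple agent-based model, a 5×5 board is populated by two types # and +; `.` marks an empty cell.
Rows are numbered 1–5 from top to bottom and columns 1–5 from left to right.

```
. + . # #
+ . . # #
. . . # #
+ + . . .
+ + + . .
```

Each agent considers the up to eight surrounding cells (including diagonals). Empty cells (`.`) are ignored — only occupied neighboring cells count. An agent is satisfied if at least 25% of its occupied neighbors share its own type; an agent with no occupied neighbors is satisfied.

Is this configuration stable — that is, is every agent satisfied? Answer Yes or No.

Row 1: (1,2)+ 1/1 satisfied · (1,4)# 3/3 satisfied · (1,5)# 3/3 satisfied
Row 2: (2,1)+ 1/1 satisfied · (2,4)# 5/5 satisfied · (2,5)# 5/5 satisfied
Row 3: (3,4)# 3/3 satisfied · (3,5)# 3/3 satisfied
Row 4: (4,1)+ 3/3 satisfied · (4,2)+ 4/4 satisfied
Row 5: (5,1)+ 3/3 satisfied · (5,2)+ 4/4 satisfied · (5,3)+ 2/2 satisfied
All meet the threshold, so the configuration is stable.

Yes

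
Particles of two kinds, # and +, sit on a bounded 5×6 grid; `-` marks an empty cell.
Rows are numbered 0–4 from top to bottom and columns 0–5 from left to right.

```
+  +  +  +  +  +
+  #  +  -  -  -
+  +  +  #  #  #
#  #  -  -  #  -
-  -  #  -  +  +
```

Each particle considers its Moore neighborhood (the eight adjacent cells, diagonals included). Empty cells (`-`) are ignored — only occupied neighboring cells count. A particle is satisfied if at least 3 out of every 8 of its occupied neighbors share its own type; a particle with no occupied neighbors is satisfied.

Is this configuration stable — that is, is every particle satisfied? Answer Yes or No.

No

Row 0: (0,0)+ 2/3 satisfied · (0,1)+ 4/5 satisfied · (0,2)+ 3/4 satisfied · (0,3)+ 3/3 satisfied · (0,4)+ 2/2 satisfied · (0,5)+ 1/1 satisfied
Row 1: (1,0)+ 4/5 satisfied · (1,1)# 0/8 not · (1,2)+ 5/7 satisfied
Row 2: (2,0)+ 2/5 satisfied · (2,1)+ 4/7 satisfied · (2,2)+ 2/5 satisfied · (2,3)# 2/4 satisfied · (2,4)# 3/3 satisfied · (2,5)# 2/2 satisfied
Row 3: (3,0)# 1/3 not · (3,1)# 2/5 satisfied · (3,4)# 3/5 satisfied
Row 4: (4,2)# 1/1 satisfied · (4,4)+ 1/2 satisfied · (4,5)+ 1/2 satisfied
For instance (1,1) has only 0/8 same-type neighbors, below 3/8.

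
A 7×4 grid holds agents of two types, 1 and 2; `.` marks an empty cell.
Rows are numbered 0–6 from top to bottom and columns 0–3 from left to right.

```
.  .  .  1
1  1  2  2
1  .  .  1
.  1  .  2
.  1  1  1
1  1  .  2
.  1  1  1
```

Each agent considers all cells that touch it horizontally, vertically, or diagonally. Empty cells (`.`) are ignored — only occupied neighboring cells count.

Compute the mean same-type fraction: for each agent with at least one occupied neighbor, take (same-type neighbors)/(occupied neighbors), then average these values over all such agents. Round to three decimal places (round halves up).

0.583

Row 0: (0,3)1 0/2
Row 1: (1,0)1 2/2 · (1,1)1 2/3 · (1,2)2 1/4 · (1,3)2 1/3
Row 2: (2,0)1 3/3 · (2,3)1 0/3
Row 3: (3,1)1 3/3 · (3,3)2 0/3
Row 4: (4,1)1 4/4 · (4,2)1 4/6 · (4,3)1 1/3
Row 5: (5,0)1 3/3 · (5,1)1 5/5 · (5,3)2 0/4
Row 6: (6,1)1 3/3 · (6,2)1 3/4 · (6,3)1 1/2
Sum over 18 agents: 0/2 + 2/2 + 2/3 + 1/4 + 1/3 + 3/3 + 0/3 + 3/3 + 0/3 + 4/4 + 4/6 + 1/3 + 3/3 + 5/5 + 0/4 + 3/3 + 3/4 + 1/2 = 21/2; mean = 21/2 ÷ 18 = 7/12 = 0.583333… → 0.583.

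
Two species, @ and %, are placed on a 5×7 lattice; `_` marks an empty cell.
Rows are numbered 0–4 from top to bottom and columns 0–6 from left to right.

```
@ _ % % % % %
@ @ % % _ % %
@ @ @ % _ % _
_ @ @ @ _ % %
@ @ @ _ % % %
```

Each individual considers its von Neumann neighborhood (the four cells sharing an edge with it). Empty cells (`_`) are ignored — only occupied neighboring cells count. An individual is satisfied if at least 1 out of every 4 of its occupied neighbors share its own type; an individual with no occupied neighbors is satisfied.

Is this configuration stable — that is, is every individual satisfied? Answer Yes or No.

Yes

(0,0)@ 1/1 ✓
(0,2)% 2/2 ✓
(0,3)% 3/3 ✓
(0,4)% 2/2 ✓
(0,5)% 3/3 ✓
(0,6)% 2/2 ✓
(1,0)@ 3/3 ✓
(1,1)@ 2/3 ✓
(1,2)% 2/4 ✓
(1,3)% 3/3 ✓
(1,5)% 3/3 ✓
(1,6)% 2/2 ✓
(2,0)@ 2/2 ✓
(2,1)@ 4/4 ✓
(2,2)@ 2/4 ✓
(2,3)% 1/3 ✓
(2,5)% 2/2 ✓
(3,1)@ 3/3 ✓
(3,2)@ 4/4 ✓
(3,3)@ 1/2 ✓
(3,5)% 3/3 ✓
(3,6)% 2/2 ✓
(4,0)@ 1/1 ✓
(4,1)@ 3/3 ✓
(4,2)@ 2/2 ✓
(4,4)% 1/1 ✓
(4,5)% 3/3 ✓
(4,6)% 2/2 ✓
All meet the threshold, so the configuration is stable.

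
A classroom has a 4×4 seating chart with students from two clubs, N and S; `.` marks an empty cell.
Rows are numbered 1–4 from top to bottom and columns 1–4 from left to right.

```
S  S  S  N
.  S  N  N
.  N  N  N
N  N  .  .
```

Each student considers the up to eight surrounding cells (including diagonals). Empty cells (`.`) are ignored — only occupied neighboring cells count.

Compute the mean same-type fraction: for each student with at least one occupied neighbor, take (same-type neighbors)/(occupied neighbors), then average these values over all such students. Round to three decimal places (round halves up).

Row 1: (1,1)S 2/2 · (1,2)S 3/4 · (1,3)S 2/5 · (1,4)N 2/3
Row 2: (2,2)S 3/6 · (2,3)N 5/8 · (2,4)N 4/5
Row 3: (3,2)N 4/5 · (3,3)N 5/6 · (3,4)N 3/3
Row 4: (4,1)N 2/2 · (4,2)N 3/3
Sum over 12 students: 2/2 + 3/4 + 2/5 + 2/3 + 3/6 + 5/8 + 4/5 + 4/5 + 5/6 + 3/3 + 2/2 + 3/3 = 75/8; mean = 75/8 ÷ 12 = 25/32 = 0.78125 → 0.781.

0.781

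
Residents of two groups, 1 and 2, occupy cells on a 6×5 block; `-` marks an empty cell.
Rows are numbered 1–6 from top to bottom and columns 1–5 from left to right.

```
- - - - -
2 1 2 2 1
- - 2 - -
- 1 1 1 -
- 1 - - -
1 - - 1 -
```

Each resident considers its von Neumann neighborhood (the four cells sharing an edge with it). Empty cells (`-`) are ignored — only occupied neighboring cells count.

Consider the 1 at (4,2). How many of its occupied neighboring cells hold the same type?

Occupied neighbors of (4,2): (5,2)=1, (4,3)=1.
Same type (1): 2 of 2.

2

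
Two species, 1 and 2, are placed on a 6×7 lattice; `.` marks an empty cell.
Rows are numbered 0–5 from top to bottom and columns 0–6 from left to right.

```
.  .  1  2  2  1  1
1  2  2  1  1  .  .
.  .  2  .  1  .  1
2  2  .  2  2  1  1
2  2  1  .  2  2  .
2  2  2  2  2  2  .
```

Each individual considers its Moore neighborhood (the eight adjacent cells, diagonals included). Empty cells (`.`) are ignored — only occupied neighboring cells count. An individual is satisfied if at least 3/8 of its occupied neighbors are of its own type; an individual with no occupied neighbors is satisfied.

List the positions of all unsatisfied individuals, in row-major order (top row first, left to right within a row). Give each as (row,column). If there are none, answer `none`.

Row 0: (0,2)1 1/4 not · (0,3)2 2/5 satisfied · (0,4)2 1/4 not · (0,5)1 2/3 satisfied · (0,6)1 1/1 satisfied
Row 1: (1,0)1 0/1 not · (1,1)2 2/4 satisfied · (1,2)2 3/5 satisfied · (1,3)1 3/7 satisfied · (1,4)1 3/5 satisfied
Row 2: (2,2)2 4/5 satisfied · (2,4)1 3/5 satisfied · (2,6)1 2/2 satisfied
Row 3: (3,0)2 3/3 satisfied · (3,1)2 4/5 satisfied · (3,3)2 3/5 satisfied · (3,4)2 3/5 satisfied · (3,5)1 3/6 satisfied · (3,6)1 2/3 satisfied
Row 4: (4,0)2 5/5 satisfied · (4,1)2 6/7 satisfied · (4,2)1 0/6 not · (4,4)2 6/7 satisfied · (4,5)2 4/6 satisfied
Row 5: (5,0)2 3/3 satisfied · (5,1)2 4/5 satisfied · (5,2)2 3/4 satisfied · (5,3)2 3/4 satisfied · (5,4)2 4/4 satisfied · (5,5)2 3/3 satisfied

(0,2), (0,4), (1,0), (4,2)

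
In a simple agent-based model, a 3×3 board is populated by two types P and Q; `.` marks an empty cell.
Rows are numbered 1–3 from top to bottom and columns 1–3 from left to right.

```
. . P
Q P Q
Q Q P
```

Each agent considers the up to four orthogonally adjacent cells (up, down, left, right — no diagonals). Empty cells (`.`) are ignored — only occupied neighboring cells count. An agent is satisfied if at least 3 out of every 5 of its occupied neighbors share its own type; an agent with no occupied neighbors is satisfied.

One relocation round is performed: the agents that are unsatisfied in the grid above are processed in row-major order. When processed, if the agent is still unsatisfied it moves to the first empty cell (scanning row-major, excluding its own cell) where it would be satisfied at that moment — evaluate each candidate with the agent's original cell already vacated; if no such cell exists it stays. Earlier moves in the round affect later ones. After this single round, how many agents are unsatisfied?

Initially unsatisfied (in order): (1,3), (2,1), (2,2), (2,3), (3,2), (3,3).
  (1,3) → (1,2).
  (2,1): no empty cell satisfies it; stays.
  (2,2): no empty cell satisfies it; stays.
  (2,3): no empty cell satisfies it; stays.
  (3,2): no empty cell satisfies it; stays.
  (3,3): no empty cell satisfies it; stays.
Resulting grid:
. P .
Q P Q
Q Q P
Unsatisfied now: (2,1), (2,2), (2,3), (3,2), (3,3).

5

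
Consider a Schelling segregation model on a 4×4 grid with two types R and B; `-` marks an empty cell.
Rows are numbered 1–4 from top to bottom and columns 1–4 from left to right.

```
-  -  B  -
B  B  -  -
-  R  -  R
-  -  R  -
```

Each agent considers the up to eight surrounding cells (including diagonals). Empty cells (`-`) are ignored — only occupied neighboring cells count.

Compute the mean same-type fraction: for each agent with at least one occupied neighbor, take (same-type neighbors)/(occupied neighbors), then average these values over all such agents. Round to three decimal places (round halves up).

0.750

Row 1: (1,3)B 1/1
Row 2: (2,1)B 1/2 · (2,2)B 2/3
Row 3: (3,2)R 1/3 · (3,4)R 1/1
Row 4: (4,3)R 2/2
Sum over 6 agents: 1/1 + 1/2 + 2/3 + 1/3 + 1/1 + 2/2 = 9/2; mean = 9/2 ÷ 6 = 3/4 = 0.75 → 0.750.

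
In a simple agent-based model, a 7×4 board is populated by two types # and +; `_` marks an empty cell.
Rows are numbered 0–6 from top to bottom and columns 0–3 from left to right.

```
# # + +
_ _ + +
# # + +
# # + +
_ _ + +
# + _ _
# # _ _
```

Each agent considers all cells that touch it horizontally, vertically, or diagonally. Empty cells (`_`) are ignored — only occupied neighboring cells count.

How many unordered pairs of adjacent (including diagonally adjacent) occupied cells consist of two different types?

11

Scan each occupied cell's neighbors to the right and below (and the two forward diagonals) so each pair is counted once.
From row 0: 2 unlike of 8 pairs (running 2/8).
From row 1: 1 unlike of 6 pairs (running 3/14).
From row 2: 3 unlike of 13 pairs (running 6/27).
From row 3: 2 unlike of 8 pairs (running 8/35).
From row 4: 0 unlike of 2 pairs (running 8/37).
From row 5: 3 unlike of 5 pairs (running 11/42).
From row 6: 0 unlike of 1 pairs (running 11/43).
Total adjacent occupied pairs: 43; unlike-type pairs: 11.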